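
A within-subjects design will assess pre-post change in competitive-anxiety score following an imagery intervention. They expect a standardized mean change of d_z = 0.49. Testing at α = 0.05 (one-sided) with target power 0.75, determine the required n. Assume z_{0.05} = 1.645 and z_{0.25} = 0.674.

For a paired (one-sample on differences) test: n = ((z_{α} + z_β) / d)².
z_{α} + z_β = 1.645 + 0.674 = 2.319.
n = (2.319 / 0.49)² = 4.733² = 22.40.
Round up.

n = 23 pairs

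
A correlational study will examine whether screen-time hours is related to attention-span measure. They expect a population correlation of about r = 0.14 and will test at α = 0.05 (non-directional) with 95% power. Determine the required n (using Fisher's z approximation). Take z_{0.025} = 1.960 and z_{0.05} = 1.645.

n = 658

Fisher's z: C = ½·ln((1+r)/(1−r)) = ½·ln(1.3256) = 0.1409.
n = ((z_{α/2} + z_β)/C)² + 3.
(1.960 + 1.645) / 0.1409 = 3.605 / 0.1409 = 25.586.
n = 25.586² + 3 = 654.62 + 3 = 657.6.
Round up.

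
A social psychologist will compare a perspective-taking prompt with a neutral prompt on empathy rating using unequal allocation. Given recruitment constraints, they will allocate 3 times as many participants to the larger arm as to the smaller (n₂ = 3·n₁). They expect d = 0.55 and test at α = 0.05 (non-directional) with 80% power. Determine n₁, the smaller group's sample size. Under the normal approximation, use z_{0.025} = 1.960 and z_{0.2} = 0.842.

n₁ = 35

With allocation ratio k = n₂/n₁ = 3, Var(x̄₁−x̄₂) = σ²(1/n₁ + 1/(k·n₁)) = σ²·(k+1)/(k·n₁).
So n₁ = (1 + 1/k)·((z_{α/2} + z_β)/d)² = 1.333 × (2.802/0.55)².
n₁ = 1.333 × 25.95 = 34.6.
Round up: n₁ = 35, giving n₂ = 3 × 35 = 105.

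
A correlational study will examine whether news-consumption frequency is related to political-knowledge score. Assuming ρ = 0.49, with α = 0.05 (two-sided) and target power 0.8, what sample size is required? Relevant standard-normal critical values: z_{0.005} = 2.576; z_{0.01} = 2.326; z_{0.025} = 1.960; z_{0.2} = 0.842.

Fisher's z: C = ½·ln((1+r)/(1−r)) = ½·ln(2.9216) = 0.5361.
n = ((z_{α/2} + z_β)/C)² + 3.
(1.960 + 0.842) / 0.5361 = 2.802 / 0.5361 = 5.227.
n = 5.227² + 3 = 27.32 + 3 = 30.3.
Round up.

n = 31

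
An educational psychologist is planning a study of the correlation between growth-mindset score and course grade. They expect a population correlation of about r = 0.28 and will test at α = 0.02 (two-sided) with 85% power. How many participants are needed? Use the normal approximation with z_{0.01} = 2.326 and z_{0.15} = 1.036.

Fisher's z: C = ½·ln((1+r)/(1−r)) = ½·ln(1.7778) = 0.2877.
n = ((z_{α/2} + z_β)/C)² + 3.
(2.326 + 1.036) / 0.2877 = 3.362 / 0.2877 = 11.686.
n = 11.686² + 3 = 136.56 + 3 = 139.6.
Round up.

n = 140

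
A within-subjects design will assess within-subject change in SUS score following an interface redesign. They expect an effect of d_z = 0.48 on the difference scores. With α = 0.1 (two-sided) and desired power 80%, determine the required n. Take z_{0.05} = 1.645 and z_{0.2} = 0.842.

n = 27 pairs

For a paired (one-sample on differences) test: n = ((z_{α/2} + z_β) / d)².
z_{α/2} + z_β = 1.645 + 0.842 = 2.487.
n = (2.487 / 0.48)² = 5.181² = 26.85.
Round up.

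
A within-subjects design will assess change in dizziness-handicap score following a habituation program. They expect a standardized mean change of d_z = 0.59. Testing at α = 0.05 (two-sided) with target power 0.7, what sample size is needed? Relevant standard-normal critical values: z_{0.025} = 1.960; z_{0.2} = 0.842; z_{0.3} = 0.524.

For a paired (one-sample on differences) test: n = ((z_{α/2} + z_β) / d)².
z_{α/2} + z_β = 1.960 + 0.524 = 2.484.
n = (2.484 / 0.59)² = 4.210² = 17.73.
Round up.

n = 18 pairs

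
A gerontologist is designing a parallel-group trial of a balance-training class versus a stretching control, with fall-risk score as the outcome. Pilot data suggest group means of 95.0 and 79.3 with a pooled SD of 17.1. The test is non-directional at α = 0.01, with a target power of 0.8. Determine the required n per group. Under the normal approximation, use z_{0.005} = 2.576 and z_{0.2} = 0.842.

n = 28 per group

Cohen's d = |M₁ − M₂| / SD_pooled = |95.0 − 79.3| / 17.1 = 15.7 / 17.1 = 0.918.
For two independent groups with equal n: n = 2·((z_{α/2} + z_β) / d)².
z_{α/2} + z_β = 2.576 + 0.842 = 3.418.
n = 2 × (3.418 / 0.918)² = 2 × 3.723² = 2 × 13.86 = 27.7.
Round up to the next whole participant.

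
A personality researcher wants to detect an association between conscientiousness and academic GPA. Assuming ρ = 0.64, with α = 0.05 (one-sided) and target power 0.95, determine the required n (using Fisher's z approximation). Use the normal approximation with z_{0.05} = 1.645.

n = 22

Fisher's z: C = ½·ln((1+r)/(1−r)) = ½·ln(4.5556) = 0.7582.
n = ((z_{α} + z_β)/C)² + 3.
(1.645 + 1.645) / 0.7582 = 3.290 / 0.7582 = 4.339.
n = 4.339² + 3 = 18.83 + 3 = 21.8.
Round up.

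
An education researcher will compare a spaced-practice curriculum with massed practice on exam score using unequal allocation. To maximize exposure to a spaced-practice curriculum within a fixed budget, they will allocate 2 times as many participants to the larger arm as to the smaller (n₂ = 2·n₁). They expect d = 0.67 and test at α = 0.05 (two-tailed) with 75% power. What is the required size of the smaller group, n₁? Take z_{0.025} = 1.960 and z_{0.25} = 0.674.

n₁ = 24

With allocation ratio k = n₂/n₁ = 2, Var(x̄₁−x̄₂) = σ²(1/n₁ + 1/(k·n₁)) = σ²·(k+1)/(k·n₁).
So n₁ = (1 + 1/k)·((z_{α/2} + z_β)/d)² = 1.500 × (2.634/0.67)².
n₁ = 1.500 × 15.46 = 23.2.
Round up: n₁ = 24, giving n₂ = 2 × 24 = 48.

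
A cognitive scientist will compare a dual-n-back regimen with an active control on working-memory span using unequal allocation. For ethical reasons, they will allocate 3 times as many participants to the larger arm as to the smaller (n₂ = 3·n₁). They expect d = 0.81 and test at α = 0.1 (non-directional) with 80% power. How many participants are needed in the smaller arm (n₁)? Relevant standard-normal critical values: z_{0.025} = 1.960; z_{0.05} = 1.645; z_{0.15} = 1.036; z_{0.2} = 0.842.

n₁ = 13

With allocation ratio k = n₂/n₁ = 3, Var(x̄₁−x̄₂) = σ²(1/n₁ + 1/(k·n₁)) = σ²·(k+1)/(k·n₁).
So n₁ = (1 + 1/k)·((z_{α/2} + z_β)/d)² = 1.333 × (2.487/0.81)².
n₁ = 1.333 × 9.43 = 12.6.
Round up: n₁ = 13, giving n₂ = 3 × 13 = 39.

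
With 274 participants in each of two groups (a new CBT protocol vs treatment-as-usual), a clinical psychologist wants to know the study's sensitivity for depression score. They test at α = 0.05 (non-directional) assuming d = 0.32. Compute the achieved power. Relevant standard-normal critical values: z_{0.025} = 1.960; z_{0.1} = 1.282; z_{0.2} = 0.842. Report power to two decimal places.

power ≈ 0.96

For two equal groups, power = Φ(d·√(n/2) − z_{α/2}).
d·√(n/2) = 0.32 × √(274/2) = 0.32 × 11.705 = 3.746.
z_β = 3.746 − 1.960 = 1.786.
Power = Φ(1.786) = 0.963.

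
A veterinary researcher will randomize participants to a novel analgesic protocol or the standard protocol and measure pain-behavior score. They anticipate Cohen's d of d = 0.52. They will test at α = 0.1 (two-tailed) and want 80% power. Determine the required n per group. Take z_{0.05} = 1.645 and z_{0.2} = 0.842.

For two independent groups with equal n: n = 2·((z_{α/2} + z_β) / d)².
z_{α/2} + z_β = 1.645 + 0.842 = 2.487.
n = 2 × (2.487 / 0.52)² = 2 × 4.783² = 2 × 22.87 = 45.7.
Round up to the next whole participant.

n = 46 per group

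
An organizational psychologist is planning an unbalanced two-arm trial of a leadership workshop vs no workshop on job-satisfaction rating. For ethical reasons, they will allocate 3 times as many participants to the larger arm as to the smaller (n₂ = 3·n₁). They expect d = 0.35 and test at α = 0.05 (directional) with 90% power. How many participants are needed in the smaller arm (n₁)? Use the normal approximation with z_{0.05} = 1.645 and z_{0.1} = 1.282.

n₁ = 94

With allocation ratio k = n₂/n₁ = 3, Var(x̄₁−x̄₂) = σ²(1/n₁ + 1/(k·n₁)) = σ²·(k+1)/(k·n₁).
So n₁ = (1 + 1/k)·((z_{α} + z_β)/d)² = 1.333 × (2.927/0.35)².
n₁ = 1.333 × 69.94 = 93.2.
Round up: n₁ = 94, giving n₂ = 3 × 94 = 282.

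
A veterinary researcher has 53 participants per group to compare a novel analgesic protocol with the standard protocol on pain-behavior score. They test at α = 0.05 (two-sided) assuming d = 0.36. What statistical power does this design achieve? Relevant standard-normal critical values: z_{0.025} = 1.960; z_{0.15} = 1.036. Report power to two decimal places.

power ≈ 0.46

For two equal groups, power = Φ(d·√(n/2) − z_{α/2}).
d·√(n/2) = 0.36 × √(53/2) = 0.36 × 5.148 = 1.853.
z_β = 1.853 − 1.960 = -0.107.
Power = Φ(-0.107) = 0.457.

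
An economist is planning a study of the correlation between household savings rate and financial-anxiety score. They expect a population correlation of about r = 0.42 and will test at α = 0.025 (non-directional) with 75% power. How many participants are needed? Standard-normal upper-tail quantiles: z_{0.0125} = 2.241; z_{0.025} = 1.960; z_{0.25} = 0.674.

Fisher's z: C = ½·ln((1+r)/(1−r)) = ½·ln(2.4483) = 0.4477.
n = ((z_{α/2} + z_β)/C)² + 3.
(2.241 + 0.674) / 0.4477 = 2.915 / 0.4477 = 6.511.
n = 6.511² + 3 = 42.39 + 3 = 45.4.
Round up.

n = 46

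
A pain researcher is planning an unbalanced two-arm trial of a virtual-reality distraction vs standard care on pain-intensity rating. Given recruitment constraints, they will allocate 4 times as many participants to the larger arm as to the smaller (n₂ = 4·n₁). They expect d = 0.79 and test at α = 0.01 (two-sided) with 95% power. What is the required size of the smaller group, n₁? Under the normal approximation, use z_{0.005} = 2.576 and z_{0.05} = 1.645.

n₁ = 36

With allocation ratio k = n₂/n₁ = 4, Var(x̄₁−x̄₂) = σ²(1/n₁ + 1/(k·n₁)) = σ²·(k+1)/(k·n₁).
So n₁ = (1 + 1/k)·((z_{α/2} + z_β)/d)² = 1.250 × (4.221/0.79)².
n₁ = 1.250 × 28.55 = 35.7.
Round up: n₁ = 36, giving n₂ = 4 × 36 = 144.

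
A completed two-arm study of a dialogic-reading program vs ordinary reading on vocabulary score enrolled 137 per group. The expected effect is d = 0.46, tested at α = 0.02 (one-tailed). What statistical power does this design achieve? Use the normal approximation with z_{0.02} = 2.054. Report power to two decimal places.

power ≈ 0.96

For two equal groups, power = Φ(d·√(n/2) − z_{α}).
d·√(n/2) = 0.46 × √(137/2) = 0.46 × 8.276 = 3.807.
z_β = 3.807 − 2.054 = 1.753.
Power = Φ(1.753) = 0.960.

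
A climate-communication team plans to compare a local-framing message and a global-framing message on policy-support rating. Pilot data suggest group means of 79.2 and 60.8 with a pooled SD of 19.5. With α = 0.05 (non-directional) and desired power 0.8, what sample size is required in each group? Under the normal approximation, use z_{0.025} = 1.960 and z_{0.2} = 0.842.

n = 18 per group

Cohen's d = |M₁ − M₂| / SD_pooled = |79.2 − 60.8| / 19.5 = 18.4 / 19.5 = 0.944.
For two independent groups with equal n: n = 2·((z_{α/2} + z_β) / d)².
z_{α/2} + z_β = 1.960 + 0.842 = 2.802.
n = 2 × (2.802 / 0.944)² = 2 × 2.968² = 2 × 8.81 = 17.6.
Round up to the next whole participant.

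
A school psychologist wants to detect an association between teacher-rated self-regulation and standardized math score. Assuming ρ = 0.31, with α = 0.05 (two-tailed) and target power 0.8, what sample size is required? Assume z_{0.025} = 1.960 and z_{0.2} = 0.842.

n = 80

Fisher's z: C = ½·ln((1+r)/(1−r)) = ½·ln(1.8986) = 0.3205.
n = ((z_{α/2} + z_β)/C)² + 3.
(1.960 + 0.842) / 0.3205 = 2.802 / 0.3205 = 8.743.
n = 8.743² + 3 = 76.43 + 3 = 79.4.
Round up.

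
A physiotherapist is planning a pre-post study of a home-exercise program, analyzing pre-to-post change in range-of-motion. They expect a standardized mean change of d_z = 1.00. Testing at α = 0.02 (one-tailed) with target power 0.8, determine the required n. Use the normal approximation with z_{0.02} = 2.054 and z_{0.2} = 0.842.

n = 9 pairs

For a paired (one-sample on differences) test: n = ((z_{α} + z_β) / d)².
z_{α} + z_β = 2.054 + 0.842 = 2.896.
n = (2.896 / 1.00)² = 2.896² = 8.39.
Round up.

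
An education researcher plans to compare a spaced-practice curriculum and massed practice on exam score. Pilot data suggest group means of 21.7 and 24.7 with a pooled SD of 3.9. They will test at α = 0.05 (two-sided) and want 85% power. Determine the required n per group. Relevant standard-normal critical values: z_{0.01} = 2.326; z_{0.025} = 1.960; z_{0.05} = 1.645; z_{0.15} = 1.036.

n = 31 per group

Cohen's d = |M₁ − M₂| / SD_pooled = |21.7 − 24.7| / 3.9 = 3.0 / 3.9 = 0.769.
For two independent groups with equal n: n = 2·((z_{α/2} + z_β) / d)².
z_{α/2} + z_β = 1.960 + 1.036 = 2.996.
n = 2 × (2.996 / 0.769)² = 2 × 3.896² = 2 × 15.18 = 30.4.
Round up to the next whole participant.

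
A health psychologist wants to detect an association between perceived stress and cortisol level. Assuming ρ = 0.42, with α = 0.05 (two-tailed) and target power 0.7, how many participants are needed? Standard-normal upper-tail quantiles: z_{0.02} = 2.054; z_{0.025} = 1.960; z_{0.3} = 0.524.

Fisher's z: C = ½·ln((1+r)/(1−r)) = ½·ln(2.4483) = 0.4477.
n = ((z_{α/2} + z_β)/C)² + 3.
(1.960 + 0.524) / 0.4477 = 2.484 / 0.4477 = 5.548.
n = 5.548² + 3 = 30.78 + 3 = 33.8.
Round up.

n = 34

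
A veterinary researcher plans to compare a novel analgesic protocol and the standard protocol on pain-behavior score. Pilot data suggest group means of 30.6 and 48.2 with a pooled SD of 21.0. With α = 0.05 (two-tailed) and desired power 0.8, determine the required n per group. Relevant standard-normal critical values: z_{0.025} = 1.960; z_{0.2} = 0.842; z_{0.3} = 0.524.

n = 23 per group

Cohen's d = |M₁ − M₂| / SD_pooled = |30.6 − 48.2| / 21.0 = 17.6 / 21.0 = 0.838.
For two independent groups with equal n: n = 2·((z_{α/2} + z_β) / d)².
z_{α/2} + z_β = 1.960 + 0.842 = 2.802.
n = 2 × (2.802 / 0.838)² = 2 × 3.344² = 2 × 11.18 = 22.4.
Round up to the next whole participant.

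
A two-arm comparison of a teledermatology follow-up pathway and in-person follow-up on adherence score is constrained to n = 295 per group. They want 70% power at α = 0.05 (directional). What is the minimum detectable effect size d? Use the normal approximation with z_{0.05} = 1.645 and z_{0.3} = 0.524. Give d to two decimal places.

For two independent groups of n = 295 each: d_min = (z_{α} + z_β)·√(2/n).
z-sum = 1.645 + 0.524 = 2.169.
d_min = 2.169 × √(2/295) = 2.169 × 0.0823 = 0.179.

d_min ≈ 0.18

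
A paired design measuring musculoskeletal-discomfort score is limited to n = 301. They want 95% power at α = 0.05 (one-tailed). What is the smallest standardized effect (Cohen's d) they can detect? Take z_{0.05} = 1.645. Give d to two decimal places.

d_min ≈ 0.19

For a single sample (or paired design) of n = 301: d_min = (z_{α} + z_β)/√n.
z-sum = 1.645 + 1.645 = 3.290.
d_min = 3.290 / √301 = 3.290 / 17.349 = 0.190.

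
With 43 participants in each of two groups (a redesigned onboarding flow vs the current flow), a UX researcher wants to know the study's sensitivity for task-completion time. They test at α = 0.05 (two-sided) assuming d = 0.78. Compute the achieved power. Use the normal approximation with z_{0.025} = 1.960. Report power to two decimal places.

For two equal groups, power = Φ(d·√(n/2) − z_{α/2}).
d·√(n/2) = 0.78 × √(43/2) = 0.78 × 4.637 = 3.617.
z_β = 3.617 − 1.960 = 1.657.
Power = Φ(1.657) = 0.951.

power ≈ 0.95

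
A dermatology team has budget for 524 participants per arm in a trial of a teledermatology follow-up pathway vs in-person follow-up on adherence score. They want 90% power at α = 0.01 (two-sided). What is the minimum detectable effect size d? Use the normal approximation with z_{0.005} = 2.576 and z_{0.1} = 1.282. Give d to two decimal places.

d_min ≈ 0.24

For two independent groups of n = 524 each: d_min = (z_{α/2} + z_β)·√(2/n).
z-sum = 2.576 + 1.282 = 3.858.
d_min = 3.858 × √(2/524) = 3.858 × 0.0618 = 0.238.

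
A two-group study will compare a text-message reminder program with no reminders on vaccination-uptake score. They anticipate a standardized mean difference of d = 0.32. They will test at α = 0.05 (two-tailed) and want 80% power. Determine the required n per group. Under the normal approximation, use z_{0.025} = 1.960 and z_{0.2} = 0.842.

n = 154 per group

For two independent groups with equal n: n = 2·((z_{α/2} + z_β) / d)².
z_{α/2} + z_β = 1.960 + 0.842 = 2.802.
n = 2 × (2.802 / 0.32)² = 2 × 8.756² = 2 × 76.67 = 153.3.
Round up to the next whole participant.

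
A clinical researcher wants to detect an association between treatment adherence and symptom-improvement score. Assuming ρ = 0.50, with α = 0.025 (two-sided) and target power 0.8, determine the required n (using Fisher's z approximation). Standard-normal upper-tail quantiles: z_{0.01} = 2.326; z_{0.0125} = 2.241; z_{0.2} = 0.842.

Fisher's z: C = ½·ln((1+r)/(1−r)) = ½·ln(3.0000) = 0.5493.
n = ((z_{α/2} + z_β)/C)² + 3.
(2.241 + 0.842) / 0.5493 = 3.083 / 0.5493 = 5.613.
n = 5.613² + 3 = 31.50 + 3 = 34.5.
Round up.

n = 35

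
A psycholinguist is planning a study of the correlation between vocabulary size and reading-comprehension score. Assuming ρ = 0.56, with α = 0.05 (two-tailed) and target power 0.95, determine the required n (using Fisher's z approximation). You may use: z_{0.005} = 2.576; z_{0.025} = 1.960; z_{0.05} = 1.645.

Fisher's z: C = ½·ln((1+r)/(1−r)) = ½·ln(3.5455) = 0.6328.
n = ((z_{α/2} + z_β)/C)² + 3.
(1.960 + 1.645) / 0.6328 = 3.605 / 0.6328 = 5.697.
n = 5.697² + 3 = 32.45 + 3 = 35.5.
Round up.

n = 36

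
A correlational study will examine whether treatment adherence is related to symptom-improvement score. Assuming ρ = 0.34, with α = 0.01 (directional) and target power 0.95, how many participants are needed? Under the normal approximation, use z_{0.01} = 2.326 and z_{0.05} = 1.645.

n = 129

Fisher's z: C = ½·ln((1+r)/(1−r)) = ½·ln(2.0303) = 0.3541.
n = ((z_{α} + z_β)/C)² + 3.
(2.326 + 1.645) / 0.3541 = 3.971 / 0.3541 = 11.214.
n = 11.214² + 3 = 125.76 + 3 = 128.8.
Round up.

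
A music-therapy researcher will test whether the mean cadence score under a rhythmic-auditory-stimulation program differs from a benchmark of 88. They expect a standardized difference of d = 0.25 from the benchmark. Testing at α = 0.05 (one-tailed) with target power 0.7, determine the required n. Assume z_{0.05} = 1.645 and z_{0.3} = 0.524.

n = 76

For a one-sample test: n = ((z_{α} + z_β) / d)².
z_{α} + z_β = 1.645 + 0.524 = 2.169.
n = (2.169 / 0.25)² = 8.676² = 75.27.
Round up.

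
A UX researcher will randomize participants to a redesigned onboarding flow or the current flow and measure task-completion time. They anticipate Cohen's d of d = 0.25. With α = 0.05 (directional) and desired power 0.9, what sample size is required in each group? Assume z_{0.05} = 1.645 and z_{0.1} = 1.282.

For two independent groups with equal n: n = 2·((z_{α} + z_β) / d)².
z_{α} + z_β = 1.645 + 1.282 = 2.927.
n = 2 × (2.927 / 0.25)² = 2 × 11.708² = 2 × 137.08 = 274.2.
Round up to the next whole participant.

n = 275 per group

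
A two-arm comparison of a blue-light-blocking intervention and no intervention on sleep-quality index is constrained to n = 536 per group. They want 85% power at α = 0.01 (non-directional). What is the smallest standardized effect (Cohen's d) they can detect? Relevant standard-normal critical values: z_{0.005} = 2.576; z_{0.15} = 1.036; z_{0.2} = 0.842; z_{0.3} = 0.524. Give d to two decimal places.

For two independent groups of n = 536 each: d_min = (z_{α/2} + z_β)·√(2/n).
z-sum = 2.576 + 1.036 = 3.612.
d_min = 3.612 × √(2/536) = 3.612 × 0.0611 = 0.221.

d_min ≈ 0.22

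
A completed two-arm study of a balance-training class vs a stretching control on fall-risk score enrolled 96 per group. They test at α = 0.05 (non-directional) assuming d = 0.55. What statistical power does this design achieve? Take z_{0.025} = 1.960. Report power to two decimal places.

For two equal groups, power = Φ(d·√(n/2) − z_{α/2}).
d·√(n/2) = 0.55 × √(96/2) = 0.55 × 6.928 = 3.811.
z_β = 3.811 − 1.960 = 1.851.
Power = Φ(1.851) = 0.968.

power ≈ 0.97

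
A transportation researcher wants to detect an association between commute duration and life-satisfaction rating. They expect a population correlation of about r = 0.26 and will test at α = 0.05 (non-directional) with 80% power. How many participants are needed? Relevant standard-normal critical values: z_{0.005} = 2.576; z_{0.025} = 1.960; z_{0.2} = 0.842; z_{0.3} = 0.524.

Fisher's z: C = ½·ln((1+r)/(1−r)) = ½·ln(1.7027) = 0.2661.
n = ((z_{α/2} + z_β)/C)² + 3.
(1.960 + 0.842) / 0.2661 = 2.802 / 0.2661 = 10.530.
n = 10.530² + 3 = 110.88 + 3 = 113.9.
Round up.

n = 114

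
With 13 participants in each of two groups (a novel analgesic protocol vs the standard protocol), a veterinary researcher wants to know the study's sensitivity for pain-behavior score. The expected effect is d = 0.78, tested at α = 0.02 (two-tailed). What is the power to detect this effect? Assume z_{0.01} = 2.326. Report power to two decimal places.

power ≈ 0.37

For two equal groups, power = Φ(d·√(n/2) − z_{α/2}).
d·√(n/2) = 0.78 × √(13/2) = 0.78 × 2.550 = 1.989.
z_β = 1.989 − 2.326 = -0.337.
Power = Φ(-0.337) = 0.368.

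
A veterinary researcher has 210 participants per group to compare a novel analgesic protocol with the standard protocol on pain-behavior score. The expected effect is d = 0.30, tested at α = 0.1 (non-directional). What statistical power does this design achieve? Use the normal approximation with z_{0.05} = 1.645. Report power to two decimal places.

power ≈ 0.92

For two equal groups, power = Φ(d·√(n/2) − z_{α/2}).
d·√(n/2) = 0.30 × √(210/2) = 0.30 × 10.247 = 3.074.
z_β = 3.074 − 1.645 = 1.429.
Power = Φ(1.429) = 0.924.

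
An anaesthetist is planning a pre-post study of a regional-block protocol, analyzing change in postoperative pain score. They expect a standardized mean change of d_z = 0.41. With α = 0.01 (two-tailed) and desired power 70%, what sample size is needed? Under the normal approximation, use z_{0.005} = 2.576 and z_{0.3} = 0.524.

n = 58 pairs

For a paired (one-sample on differences) test: n = ((z_{α/2} + z_β) / d)².
z_{α/2} + z_β = 2.576 + 0.524 = 3.100.
n = (3.100 / 0.41)² = 7.561² = 57.17.
Round up.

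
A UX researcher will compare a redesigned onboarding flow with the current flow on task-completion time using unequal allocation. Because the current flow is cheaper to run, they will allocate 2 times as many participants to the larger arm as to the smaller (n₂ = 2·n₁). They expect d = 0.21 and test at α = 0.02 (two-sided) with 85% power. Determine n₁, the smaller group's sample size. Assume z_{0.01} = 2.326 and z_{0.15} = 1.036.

n₁ = 385

With allocation ratio k = n₂/n₁ = 2, Var(x̄₁−x̄₂) = σ²(1/n₁ + 1/(k·n₁)) = σ²·(k+1)/(k·n₁).
So n₁ = (1 + 1/k)·((z_{α/2} + z_β)/d)² = 1.500 × (3.362/0.21)².
n₁ = 1.500 × 256.30 = 384.5.
Round up: n₁ = 385, giving n₂ = 2 × 385 = 770.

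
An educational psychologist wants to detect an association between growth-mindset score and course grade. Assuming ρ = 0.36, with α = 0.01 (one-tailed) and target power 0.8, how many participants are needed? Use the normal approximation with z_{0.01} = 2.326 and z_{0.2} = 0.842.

n = 74

Fisher's z: C = ½·ln((1+r)/(1−r)) = ½·ln(2.1250) = 0.3769.
n = ((z_{α} + z_β)/C)² + 3.
(2.326 + 0.842) / 0.3769 = 3.168 / 0.3769 = 8.405.
n = 8.405² + 3 = 70.65 + 3 = 73.7.
Round up.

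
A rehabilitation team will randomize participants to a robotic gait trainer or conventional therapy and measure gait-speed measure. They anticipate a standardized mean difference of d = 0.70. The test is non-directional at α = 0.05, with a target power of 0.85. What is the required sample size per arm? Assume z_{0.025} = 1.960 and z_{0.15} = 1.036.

n = 37 per group

For two independent groups with equal n: n = 2·((z_{α/2} + z_β) / d)².
z_{α/2} + z_β = 1.960 + 1.036 = 2.996.
n = 2 × (2.996 / 0.70)² = 2 × 4.280² = 2 × 18.32 = 36.6.
Round up to the next whole participant.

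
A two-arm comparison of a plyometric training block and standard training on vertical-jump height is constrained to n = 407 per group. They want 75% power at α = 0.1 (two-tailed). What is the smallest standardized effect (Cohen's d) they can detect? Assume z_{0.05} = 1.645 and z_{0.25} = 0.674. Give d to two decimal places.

d_min ≈ 0.16

For two independent groups of n = 407 each: d_min = (z_{α/2} + z_β)·√(2/n).
z-sum = 1.645 + 0.674 = 2.319.
d_min = 2.319 × √(2/407) = 2.319 × 0.0701 = 0.163.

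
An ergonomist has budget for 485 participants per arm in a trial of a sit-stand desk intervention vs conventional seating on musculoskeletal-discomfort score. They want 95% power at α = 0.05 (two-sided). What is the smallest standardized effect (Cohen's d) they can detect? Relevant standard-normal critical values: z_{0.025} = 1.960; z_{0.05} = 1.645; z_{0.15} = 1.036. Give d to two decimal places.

d_min ≈ 0.23

For two independent groups of n = 485 each: d_min = (z_{α/2} + z_β)·√(2/n).
z-sum = 1.960 + 1.645 = 3.605.
d_min = 3.605 × √(2/485) = 3.605 × 0.0642 = 0.231.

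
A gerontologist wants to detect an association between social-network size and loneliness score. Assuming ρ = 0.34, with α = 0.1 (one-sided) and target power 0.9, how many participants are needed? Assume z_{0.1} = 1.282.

Fisher's z: C = ½·ln((1+r)/(1−r)) = ½·ln(2.0303) = 0.3541.
n = ((z_{α} + z_β)/C)² + 3.
(1.282 + 1.282) / 0.3541 = 2.564 / 0.3541 = 7.241.
n = 7.241² + 3 = 52.43 + 3 = 55.4.
Round up.

n = 56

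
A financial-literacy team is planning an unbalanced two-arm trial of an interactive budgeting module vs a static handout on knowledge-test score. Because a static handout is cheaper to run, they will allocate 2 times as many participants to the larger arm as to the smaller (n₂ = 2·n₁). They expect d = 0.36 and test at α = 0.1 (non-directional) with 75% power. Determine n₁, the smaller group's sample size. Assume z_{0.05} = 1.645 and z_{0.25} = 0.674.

With allocation ratio k = n₂/n₁ = 2, Var(x̄₁−x̄₂) = σ²(1/n₁ + 1/(k·n₁)) = σ²·(k+1)/(k·n₁).
So n₁ = (1 + 1/k)·((z_{α/2} + z_β)/d)² = 1.500 × (2.319/0.36)².
n₁ = 1.500 × 41.50 = 62.2.
Round up: n₁ = 63, giving n₂ = 2 × 63 = 126.

n₁ = 63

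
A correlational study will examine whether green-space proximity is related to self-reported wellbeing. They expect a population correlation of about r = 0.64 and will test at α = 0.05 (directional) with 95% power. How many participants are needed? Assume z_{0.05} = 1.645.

Fisher's z: C = ½·ln((1+r)/(1−r)) = ½·ln(4.5556) = 0.7582.
n = ((z_{α} + z_β)/C)² + 3.
(1.645 + 1.645) / 0.7582 = 3.290 / 0.7582 = 4.339.
n = 4.339² + 3 = 18.83 + 3 = 21.8.
Round up.

n = 22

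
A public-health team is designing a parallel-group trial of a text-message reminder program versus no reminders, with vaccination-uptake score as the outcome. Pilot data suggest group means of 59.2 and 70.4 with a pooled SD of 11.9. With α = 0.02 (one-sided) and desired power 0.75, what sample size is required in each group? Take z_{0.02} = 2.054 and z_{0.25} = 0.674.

n = 17 per group

Cohen's d = |M₁ − M₂| / SD_pooled = |59.2 − 70.4| / 11.9 = 11.2 / 11.9 = 0.941.
For two independent groups with equal n: n = 2·((z_{α} + z_β) / d)².
z_{α} + z_β = 2.054 + 0.674 = 2.728.
n = 2 × (2.728 / 0.941)² = 2 × 2.899² = 2 × 8.40 = 16.8.
Round up to the next whole participant.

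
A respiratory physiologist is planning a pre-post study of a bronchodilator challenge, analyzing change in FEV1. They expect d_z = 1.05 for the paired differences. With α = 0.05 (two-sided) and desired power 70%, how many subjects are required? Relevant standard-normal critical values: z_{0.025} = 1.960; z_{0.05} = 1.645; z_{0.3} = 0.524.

n = 6 pairs

For a paired (one-sample on differences) test: n = ((z_{α/2} + z_β) / d)².
z_{α/2} + z_β = 1.960 + 0.524 = 2.484.
n = (2.484 / 1.05)² = 2.366² = 5.60.
Round up.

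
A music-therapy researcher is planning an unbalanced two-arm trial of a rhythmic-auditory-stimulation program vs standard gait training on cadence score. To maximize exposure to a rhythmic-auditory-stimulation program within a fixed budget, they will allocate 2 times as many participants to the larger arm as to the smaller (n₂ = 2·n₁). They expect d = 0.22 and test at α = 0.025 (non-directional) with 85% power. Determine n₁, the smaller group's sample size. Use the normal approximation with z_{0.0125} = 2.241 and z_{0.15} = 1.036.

With allocation ratio k = n₂/n₁ = 2, Var(x̄₁−x̄₂) = σ²(1/n₁ + 1/(k·n₁)) = σ²·(k+1)/(k·n₁).
So n₁ = (1 + 1/k)·((z_{α/2} + z_β)/d)² = 1.500 × (3.277/0.22)².
n₁ = 1.500 × 221.87 = 332.8.
Round up: n₁ = 333, giving n₂ = 2 × 333 = 666.

n₁ = 333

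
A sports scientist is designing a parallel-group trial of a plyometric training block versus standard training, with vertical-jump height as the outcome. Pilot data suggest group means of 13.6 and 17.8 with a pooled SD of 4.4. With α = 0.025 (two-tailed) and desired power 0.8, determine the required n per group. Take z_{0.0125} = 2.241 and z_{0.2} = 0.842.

Cohen's d = |M₁ − M₂| / SD_pooled = |13.6 − 17.8| / 4.4 = 4.2 / 4.4 = 0.955.
For two independent groups with equal n: n = 2·((z_{α/2} + z_β) / d)².
z_{α/2} + z_β = 2.241 + 0.842 = 3.083.
n = 2 × (3.083 / 0.955)² = 2 × 3.228² = 2 × 10.42 = 20.8.
Round up to the next whole participant.

n = 21 per group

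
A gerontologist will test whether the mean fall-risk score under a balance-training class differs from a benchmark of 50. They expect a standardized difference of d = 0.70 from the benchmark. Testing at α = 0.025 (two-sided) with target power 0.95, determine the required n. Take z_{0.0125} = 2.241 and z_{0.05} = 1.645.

n = 31

For a one-sample test: n = ((z_{α/2} + z_β) / d)².
z_{α/2} + z_β = 2.241 + 1.645 = 3.886.
n = (3.886 / 0.70)² = 5.551² = 30.82.
Round up.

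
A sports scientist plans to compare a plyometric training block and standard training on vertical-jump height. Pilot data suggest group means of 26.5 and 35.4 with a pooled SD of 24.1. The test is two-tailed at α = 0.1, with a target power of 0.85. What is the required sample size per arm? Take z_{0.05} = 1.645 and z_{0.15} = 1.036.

Cohen's d = |M₁ − M₂| / SD_pooled = |26.5 − 35.4| / 24.1 = 8.9 / 24.1 = 0.369.
For two independent groups with equal n: n = 2·((z_{α/2} + z_β) / d)².
z_{α/2} + z_β = 1.645 + 1.036 = 2.681.
n = 2 × (2.681 / 0.369)² = 2 × 7.266² = 2 × 52.79 = 105.6.
Round up to the next whole participant.

n = 106 per group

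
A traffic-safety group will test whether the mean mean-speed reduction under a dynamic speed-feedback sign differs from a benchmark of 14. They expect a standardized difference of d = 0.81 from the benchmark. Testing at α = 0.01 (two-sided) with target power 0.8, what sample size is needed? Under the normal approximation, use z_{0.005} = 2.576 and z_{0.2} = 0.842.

For a one-sample test: n = ((z_{α/2} + z_β) / d)².
z_{α/2} + z_β = 2.576 + 0.842 = 3.418.
n = (3.418 / 0.81)² = 4.220² = 17.81.
Round up.

n = 18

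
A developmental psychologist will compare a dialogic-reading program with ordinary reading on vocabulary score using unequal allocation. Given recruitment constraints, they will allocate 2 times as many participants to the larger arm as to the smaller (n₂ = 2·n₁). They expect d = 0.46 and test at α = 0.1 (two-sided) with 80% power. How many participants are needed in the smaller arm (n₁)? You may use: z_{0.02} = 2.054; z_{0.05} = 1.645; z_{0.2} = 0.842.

n₁ = 44

With allocation ratio k = n₂/n₁ = 2, Var(x̄₁−x̄₂) = σ²(1/n₁ + 1/(k·n₁)) = σ²·(k+1)/(k·n₁).
So n₁ = (1 + 1/k)·((z_{α/2} + z_β)/d)² = 1.500 × (2.487/0.46)².
n₁ = 1.500 × 29.23 = 43.8.
Round up: n₁ = 44, giving n₂ = 2 × 44 = 88.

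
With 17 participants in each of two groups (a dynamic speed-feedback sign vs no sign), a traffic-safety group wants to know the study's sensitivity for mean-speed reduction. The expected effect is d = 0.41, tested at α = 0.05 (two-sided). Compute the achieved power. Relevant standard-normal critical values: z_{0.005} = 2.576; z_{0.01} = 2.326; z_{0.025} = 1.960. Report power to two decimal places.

For two equal groups, power = Φ(d·√(n/2) − z_{α/2}).
d·√(n/2) = 0.41 × √(17/2) = 0.41 × 2.915 = 1.195.
z_β = 1.195 − 1.960 = -0.765.
Power = Φ(-0.765) = 0.222.

power ≈ 0.22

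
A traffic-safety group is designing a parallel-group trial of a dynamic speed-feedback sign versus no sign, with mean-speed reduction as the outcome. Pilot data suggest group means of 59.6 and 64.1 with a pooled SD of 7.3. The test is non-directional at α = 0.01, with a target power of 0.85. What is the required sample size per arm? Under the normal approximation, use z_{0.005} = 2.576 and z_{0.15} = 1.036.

n = 69 per group

Cohen's d = |M₁ − M₂| / SD_pooled = |59.6 − 64.1| / 7.3 = 4.5 / 7.3 = 0.616.
For two independent groups with equal n: n = 2·((z_{α/2} + z_β) / d)².
z_{α/2} + z_β = 2.576 + 1.036 = 3.612.
n = 2 × (3.612 / 0.616)² = 2 × 5.864² = 2 × 34.38 = 68.8.
Round up to the next whole participant.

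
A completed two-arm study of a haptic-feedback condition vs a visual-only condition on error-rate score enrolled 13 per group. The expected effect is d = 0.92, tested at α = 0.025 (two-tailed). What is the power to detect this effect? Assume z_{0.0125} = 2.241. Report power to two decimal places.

power ≈ 0.54

For two equal groups, power = Φ(d·√(n/2) − z_{α/2}).
d·√(n/2) = 0.92 × √(13/2) = 0.92 × 2.550 = 2.346.
z_β = 2.346 − 2.241 = 0.105.
Power = Φ(0.105) = 0.542.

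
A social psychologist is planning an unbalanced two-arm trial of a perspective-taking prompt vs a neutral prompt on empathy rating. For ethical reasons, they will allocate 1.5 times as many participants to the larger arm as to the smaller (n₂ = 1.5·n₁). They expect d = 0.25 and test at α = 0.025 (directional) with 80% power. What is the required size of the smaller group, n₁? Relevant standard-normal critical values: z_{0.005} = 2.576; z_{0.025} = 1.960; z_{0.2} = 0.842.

n₁ = 210

With allocation ratio k = n₂/n₁ = 1.5, Var(x̄₁−x̄₂) = σ²(1/n₁ + 1/(k·n₁)) = σ²·(k+1)/(k·n₁).
So n₁ = (1 + 1/k)·((z_{α} + z_β)/d)² = 1.667 × (2.802/0.25)².
n₁ = 1.667 × 125.62 = 209.4.
Round up: n₁ = 210, giving n₂ = 1.5 × 210 = 315.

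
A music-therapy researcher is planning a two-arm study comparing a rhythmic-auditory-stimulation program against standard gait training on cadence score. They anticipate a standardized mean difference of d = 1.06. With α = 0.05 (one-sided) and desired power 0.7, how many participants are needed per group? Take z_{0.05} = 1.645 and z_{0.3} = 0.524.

For two independent groups with equal n: n = 2·((z_{α} + z_β) / d)².
z_{α} + z_β = 1.645 + 0.524 = 2.169.
n = 2 × (2.169 / 1.06)² = 2 × 2.046² = 2 × 4.19 = 8.4.
Round up to the next whole participant.

n = 9 per group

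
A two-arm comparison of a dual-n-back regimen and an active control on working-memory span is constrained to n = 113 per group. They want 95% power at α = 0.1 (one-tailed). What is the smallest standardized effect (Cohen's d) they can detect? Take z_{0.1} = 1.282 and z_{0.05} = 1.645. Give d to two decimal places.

For two independent groups of n = 113 each: d_min = (z_{α} + z_β)·√(2/n).
z-sum = 1.282 + 1.645 = 2.927.
d_min = 2.927 × √(2/113) = 2.927 × 0.1330 = 0.389.

d_min ≈ 0.39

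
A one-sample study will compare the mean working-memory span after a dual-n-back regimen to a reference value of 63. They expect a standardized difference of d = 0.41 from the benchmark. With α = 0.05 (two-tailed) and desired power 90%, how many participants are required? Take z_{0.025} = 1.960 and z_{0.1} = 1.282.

For a one-sample test: n = ((z_{α/2} + z_β) / d)².
z_{α/2} + z_β = 1.960 + 1.282 = 3.242.
n = (3.242 / 0.41)² = 7.907² = 62.53.
Round up.

n = 63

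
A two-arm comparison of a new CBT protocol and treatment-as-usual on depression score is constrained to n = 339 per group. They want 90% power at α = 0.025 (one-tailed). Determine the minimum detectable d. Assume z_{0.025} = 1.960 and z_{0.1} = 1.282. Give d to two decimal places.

d_min ≈ 0.25

For two independent groups of n = 339 each: d_min = (z_{α} + z_β)·√(2/n).
z-sum = 1.960 + 1.282 = 3.242.
d_min = 3.242 × √(2/339) = 3.242 × 0.0768 = 0.249.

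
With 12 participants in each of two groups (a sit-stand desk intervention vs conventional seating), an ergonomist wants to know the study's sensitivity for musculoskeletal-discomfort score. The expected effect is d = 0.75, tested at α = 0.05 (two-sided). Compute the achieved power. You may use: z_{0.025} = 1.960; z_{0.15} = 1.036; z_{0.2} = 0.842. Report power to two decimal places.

power ≈ 0.45

For two equal groups, power = Φ(d·√(n/2) − z_{α/2}).
d·√(n/2) = 0.75 × √(12/2) = 0.75 × 2.449 = 1.837.
z_β = 1.837 − 1.960 = -0.123.
Power = Φ(-0.123) = 0.451.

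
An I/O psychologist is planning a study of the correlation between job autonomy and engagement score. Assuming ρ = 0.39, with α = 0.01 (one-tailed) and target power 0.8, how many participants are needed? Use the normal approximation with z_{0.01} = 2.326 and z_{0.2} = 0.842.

Fisher's z: C = ½·ln((1+r)/(1−r)) = ½·ln(2.2787) = 0.4118.
n = ((z_{α} + z_β)/C)² + 3.
(2.326 + 0.842) / 0.4118 = 3.168 / 0.4118 = 7.693.
n = 7.693² + 3 = 59.18 + 3 = 62.2.
Round up.

n = 63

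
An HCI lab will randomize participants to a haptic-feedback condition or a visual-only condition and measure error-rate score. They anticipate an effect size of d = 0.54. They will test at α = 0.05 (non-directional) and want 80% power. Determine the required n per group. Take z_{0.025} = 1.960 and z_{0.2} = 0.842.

For two independent groups with equal n: n = 2·((z_{α/2} + z_β) / d)².
z_{α/2} + z_β = 1.960 + 0.842 = 2.802.
n = 2 × (2.802 / 0.54)² = 2 × 5.189² = 2 × 26.92 = 53.8.
Round up to the next whole participant.

n = 54 per group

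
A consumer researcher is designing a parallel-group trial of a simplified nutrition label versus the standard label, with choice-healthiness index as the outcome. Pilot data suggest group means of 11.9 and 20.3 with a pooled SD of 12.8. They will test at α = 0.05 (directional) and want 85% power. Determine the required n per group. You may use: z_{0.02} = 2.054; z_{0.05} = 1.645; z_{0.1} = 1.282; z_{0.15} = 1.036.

Cohen's d = |M₁ − M₂| / SD_pooled = |11.9 − 20.3| / 12.8 = 8.4 / 12.8 = 0.656.
For two independent groups with equal n: n = 2·((z_{α} + z_β) / d)².
z_{α} + z_β = 1.645 + 1.036 = 2.681.
n = 2 × (2.681 / 0.656)² = 2 × 4.087² = 2 × 16.70 = 33.4.
Round up to the next whole participant.

n = 34 per group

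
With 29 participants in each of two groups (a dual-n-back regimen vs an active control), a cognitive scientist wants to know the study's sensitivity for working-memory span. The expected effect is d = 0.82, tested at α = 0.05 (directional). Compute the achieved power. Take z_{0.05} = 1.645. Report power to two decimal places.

For two equal groups, power = Φ(d·√(n/2) − z_{α}).
d·√(n/2) = 0.82 × √(29/2) = 0.82 × 3.808 = 3.122.
z_β = 3.122 − 1.645 = 1.477.
Power = Φ(1.477) = 0.930.

power ≈ 0.93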